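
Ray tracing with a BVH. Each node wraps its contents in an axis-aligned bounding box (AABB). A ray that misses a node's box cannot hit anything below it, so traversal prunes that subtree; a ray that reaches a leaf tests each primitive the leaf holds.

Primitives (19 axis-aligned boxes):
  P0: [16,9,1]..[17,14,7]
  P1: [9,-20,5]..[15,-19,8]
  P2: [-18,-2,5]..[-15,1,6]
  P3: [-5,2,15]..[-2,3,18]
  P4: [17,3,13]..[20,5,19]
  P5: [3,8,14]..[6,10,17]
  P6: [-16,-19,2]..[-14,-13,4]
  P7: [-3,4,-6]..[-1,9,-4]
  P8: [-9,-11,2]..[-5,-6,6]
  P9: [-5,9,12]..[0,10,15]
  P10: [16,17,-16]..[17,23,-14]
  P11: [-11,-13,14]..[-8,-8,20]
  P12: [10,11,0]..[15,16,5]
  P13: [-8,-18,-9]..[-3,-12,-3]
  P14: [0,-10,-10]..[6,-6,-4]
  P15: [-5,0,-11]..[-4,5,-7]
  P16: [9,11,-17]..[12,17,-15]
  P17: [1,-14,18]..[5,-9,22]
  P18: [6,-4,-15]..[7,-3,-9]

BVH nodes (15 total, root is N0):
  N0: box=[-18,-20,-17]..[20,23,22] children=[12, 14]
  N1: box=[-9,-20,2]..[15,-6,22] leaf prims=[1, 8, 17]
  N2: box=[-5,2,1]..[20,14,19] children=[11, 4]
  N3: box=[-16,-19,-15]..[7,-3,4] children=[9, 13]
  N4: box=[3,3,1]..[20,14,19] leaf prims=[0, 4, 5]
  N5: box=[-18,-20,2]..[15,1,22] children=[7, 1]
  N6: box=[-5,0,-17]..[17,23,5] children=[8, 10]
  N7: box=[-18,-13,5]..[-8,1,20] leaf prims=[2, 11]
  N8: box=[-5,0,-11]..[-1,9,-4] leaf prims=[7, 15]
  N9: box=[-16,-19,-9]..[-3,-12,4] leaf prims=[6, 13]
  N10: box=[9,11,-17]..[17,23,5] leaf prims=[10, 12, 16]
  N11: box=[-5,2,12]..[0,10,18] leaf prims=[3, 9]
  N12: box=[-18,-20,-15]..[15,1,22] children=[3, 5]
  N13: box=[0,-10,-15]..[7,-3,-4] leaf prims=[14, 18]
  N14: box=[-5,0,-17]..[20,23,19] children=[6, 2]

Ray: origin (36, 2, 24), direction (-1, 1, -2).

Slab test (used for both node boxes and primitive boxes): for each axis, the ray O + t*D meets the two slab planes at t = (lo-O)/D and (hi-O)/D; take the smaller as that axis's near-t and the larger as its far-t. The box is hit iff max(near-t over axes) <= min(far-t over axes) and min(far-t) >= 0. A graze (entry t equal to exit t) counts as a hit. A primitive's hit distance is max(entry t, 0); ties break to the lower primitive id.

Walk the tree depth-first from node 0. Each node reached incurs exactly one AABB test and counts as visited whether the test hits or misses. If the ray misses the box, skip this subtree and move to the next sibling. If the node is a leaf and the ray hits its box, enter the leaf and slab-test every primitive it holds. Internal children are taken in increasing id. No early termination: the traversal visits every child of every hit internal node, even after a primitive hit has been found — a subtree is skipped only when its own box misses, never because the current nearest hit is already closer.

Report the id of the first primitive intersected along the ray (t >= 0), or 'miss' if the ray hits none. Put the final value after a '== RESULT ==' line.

Traverse from the root:
N0 x:[16,54] y:[-22,21] z:[1,41/2] -> hit [16,41/2], descend [12, 14]
  N12 x:[21,54] y:[-22,-1] z:[1,39/2] -> miss, prune
  N14 x:[16,41] y:[-2,21] z:[5/2,41/2] -> hit [16,41/2], descend [2, 6]
    N2 x:[16,41] y:[0,12] z:[5/2,23/2] -> miss, prune
    N6 x:[19,41] y:[-2,21] z:[19/2,41/2] -> hit [19,41/2], descend [8, 10]
      N8 x:[37,41] y:[-2,7] z:[14,35/2] -> miss, prune
      N10 x:[19,27] y:[9,21] z:[19/2,41/2] -> hit [19,41/2] leaf, test {P10@t=19, P12(miss), P16(miss)}

Visited [0, 12, 14, 2, 6, 8, 10]. Tests: 7 box, 1 leaf. Nearest: P10.

== RESULT ==
10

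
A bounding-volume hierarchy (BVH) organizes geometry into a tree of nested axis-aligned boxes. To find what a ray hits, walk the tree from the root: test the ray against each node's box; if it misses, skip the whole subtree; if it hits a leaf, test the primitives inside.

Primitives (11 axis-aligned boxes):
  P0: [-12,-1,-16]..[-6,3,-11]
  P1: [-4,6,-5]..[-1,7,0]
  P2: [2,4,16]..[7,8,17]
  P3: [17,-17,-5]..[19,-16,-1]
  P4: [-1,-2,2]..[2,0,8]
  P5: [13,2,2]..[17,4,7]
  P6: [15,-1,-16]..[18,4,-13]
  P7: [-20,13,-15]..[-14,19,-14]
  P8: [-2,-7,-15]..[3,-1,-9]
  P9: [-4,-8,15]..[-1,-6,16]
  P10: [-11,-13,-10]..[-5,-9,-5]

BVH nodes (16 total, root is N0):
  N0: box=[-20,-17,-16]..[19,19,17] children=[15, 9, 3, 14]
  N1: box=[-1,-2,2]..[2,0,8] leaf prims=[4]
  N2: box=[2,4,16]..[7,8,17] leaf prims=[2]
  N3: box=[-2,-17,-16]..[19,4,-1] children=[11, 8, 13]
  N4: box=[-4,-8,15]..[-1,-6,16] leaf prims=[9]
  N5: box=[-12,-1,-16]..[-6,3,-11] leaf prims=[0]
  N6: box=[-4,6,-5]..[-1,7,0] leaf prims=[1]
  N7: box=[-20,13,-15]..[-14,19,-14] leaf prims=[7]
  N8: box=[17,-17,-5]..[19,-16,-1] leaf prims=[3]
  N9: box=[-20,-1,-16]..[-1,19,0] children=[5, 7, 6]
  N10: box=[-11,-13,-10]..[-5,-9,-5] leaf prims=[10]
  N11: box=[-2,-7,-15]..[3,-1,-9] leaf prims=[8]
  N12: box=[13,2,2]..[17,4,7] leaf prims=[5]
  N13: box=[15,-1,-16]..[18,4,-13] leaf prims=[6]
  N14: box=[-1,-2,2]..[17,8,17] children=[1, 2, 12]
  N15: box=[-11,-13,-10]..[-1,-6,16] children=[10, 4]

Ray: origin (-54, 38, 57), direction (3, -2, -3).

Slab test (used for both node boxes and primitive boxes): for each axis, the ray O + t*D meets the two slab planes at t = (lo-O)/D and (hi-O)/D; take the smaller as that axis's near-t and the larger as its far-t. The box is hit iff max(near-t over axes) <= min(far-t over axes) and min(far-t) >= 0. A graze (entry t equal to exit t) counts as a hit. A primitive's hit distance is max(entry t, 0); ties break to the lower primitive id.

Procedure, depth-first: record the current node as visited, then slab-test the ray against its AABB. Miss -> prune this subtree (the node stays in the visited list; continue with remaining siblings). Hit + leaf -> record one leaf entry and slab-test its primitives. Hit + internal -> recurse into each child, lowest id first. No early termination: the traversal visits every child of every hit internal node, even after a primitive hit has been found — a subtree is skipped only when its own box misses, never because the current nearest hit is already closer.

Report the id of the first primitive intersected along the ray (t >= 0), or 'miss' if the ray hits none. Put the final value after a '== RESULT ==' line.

Traverse from the root:
N0 x:[34/3,73/3] y:[19/2,55/2] z:[40/3,73/3] -> hit [40/3,73/3], descend [3, 9, 14, 15]
  N3 x:[52/3,73/3] y:[17,55/2] z:[58/3,73/3] -> hit [58/3,73/3], descend [8, 11, 13]
    N8 x:[71/3,73/3] y:[27,55/2] z:[58/3,62/3] -> miss, prune
    N11 x:[52/3,19] y:[39/2,45/2] z:[22,24] -> miss, prune
    N13 x:[23,24] y:[17,39/2] z:[70/3,73/3] -> miss, prune
  N9 x:[34/3,53/3] y:[19/2,39/2] z:[19,73/3] -> miss, prune
  N14 x:[53/3,71/3] y:[15,20] z:[40/3,55/3] -> hit [53/3,55/3], descend [1, 2, 12]
    N1 x:[53/3,56/3] y:[19,20] z:[49/3,55/3] -> miss, prune
    N2 x:[56/3,61/3] y:[15,17] z:[40/3,41/3] -> miss, prune
    N12 x:[67/3,71/3] y:[17,18] z:[50/3,55/3] -> miss, prune
  N15 x:[43/3,53/3] y:[22,51/2] z:[41/3,67/3] -> miss, prune

order=[0, 3, 8, 11, 13, 9, 14, 1, 2, 12, 15]  |boxes|=11  |leaves|=0  hit=miss

== RESULT ==
miss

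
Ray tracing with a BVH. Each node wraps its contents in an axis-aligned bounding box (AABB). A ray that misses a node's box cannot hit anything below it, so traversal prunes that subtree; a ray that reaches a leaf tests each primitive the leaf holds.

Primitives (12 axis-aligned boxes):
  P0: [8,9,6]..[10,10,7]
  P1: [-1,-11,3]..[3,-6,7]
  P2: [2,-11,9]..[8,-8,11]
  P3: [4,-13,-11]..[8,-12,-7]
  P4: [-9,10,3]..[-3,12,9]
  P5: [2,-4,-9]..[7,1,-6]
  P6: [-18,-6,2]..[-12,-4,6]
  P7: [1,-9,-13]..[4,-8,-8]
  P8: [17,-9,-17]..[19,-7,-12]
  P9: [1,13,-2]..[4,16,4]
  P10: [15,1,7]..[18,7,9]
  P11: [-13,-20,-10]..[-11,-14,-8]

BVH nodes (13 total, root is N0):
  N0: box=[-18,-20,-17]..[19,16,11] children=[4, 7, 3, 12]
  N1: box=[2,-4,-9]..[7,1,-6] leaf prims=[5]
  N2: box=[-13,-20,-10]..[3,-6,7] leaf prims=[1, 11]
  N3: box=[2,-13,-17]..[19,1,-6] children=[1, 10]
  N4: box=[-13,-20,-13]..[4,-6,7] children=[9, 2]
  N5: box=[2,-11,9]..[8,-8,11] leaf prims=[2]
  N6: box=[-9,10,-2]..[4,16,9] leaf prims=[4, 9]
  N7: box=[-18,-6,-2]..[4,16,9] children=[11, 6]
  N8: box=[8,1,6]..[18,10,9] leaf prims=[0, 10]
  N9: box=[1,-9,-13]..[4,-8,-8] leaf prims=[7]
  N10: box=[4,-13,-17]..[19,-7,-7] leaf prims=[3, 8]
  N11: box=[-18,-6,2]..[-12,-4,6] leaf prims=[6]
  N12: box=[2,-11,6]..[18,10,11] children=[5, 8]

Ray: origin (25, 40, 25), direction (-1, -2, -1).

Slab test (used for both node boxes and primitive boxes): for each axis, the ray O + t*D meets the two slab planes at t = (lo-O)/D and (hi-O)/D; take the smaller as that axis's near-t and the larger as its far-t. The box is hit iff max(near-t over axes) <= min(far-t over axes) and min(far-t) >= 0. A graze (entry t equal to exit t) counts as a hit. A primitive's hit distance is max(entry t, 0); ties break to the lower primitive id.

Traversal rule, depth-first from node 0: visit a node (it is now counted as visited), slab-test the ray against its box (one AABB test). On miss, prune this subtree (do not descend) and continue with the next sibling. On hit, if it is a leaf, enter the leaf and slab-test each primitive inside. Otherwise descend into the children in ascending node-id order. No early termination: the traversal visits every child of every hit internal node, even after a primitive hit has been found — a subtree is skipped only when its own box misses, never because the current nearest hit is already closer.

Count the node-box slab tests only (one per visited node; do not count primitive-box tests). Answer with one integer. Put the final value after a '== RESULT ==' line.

Traverse from the root:
N0 x:[6,43] y:[12,30] z:[14,42] -> hit [14,30], descend [3, 4, 7, 12]
  N3 x:[6,23] y:[39/2,53/2] z:[31,42] -> miss, prune
  N4 x:[21,38] y:[23,30] z:[18,38] -> hit [23,30], descend [2, 9]
    N2 x:[22,38] y:[23,30] z:[18,35] -> hit [23,30] leaf, test {P1(miss), P11(miss)}
    N9 x:[21,24] y:[24,49/2] z:[33,38] -> miss, prune
  N7 x:[21,43] y:[12,23] z:[16,27] -> hit [21,23], descend [6, 11]
    N6 x:[21,34] y:[12,15] z:[16,27] -> miss, prune
    N11 x:[37,43] y:[22,23] z:[19,23] -> miss, prune
  N12 x:[7,23] y:[15,51/2] z:[14,19] -> hit [15,19], descend [5, 8]
    N5 x:[17,23] y:[24,51/2] z:[14,16] -> miss, prune
    N8 x:[7,17] y:[15,39/2] z:[16,19] -> hit [16,17] leaf, test {P0(miss), P10(miss)}

order=[0, 3, 4, 2, 9, 7, 6, 11, 12, 5, 8]  |boxes|=11  |leaves|=2  hit=miss

== RESULT ==
11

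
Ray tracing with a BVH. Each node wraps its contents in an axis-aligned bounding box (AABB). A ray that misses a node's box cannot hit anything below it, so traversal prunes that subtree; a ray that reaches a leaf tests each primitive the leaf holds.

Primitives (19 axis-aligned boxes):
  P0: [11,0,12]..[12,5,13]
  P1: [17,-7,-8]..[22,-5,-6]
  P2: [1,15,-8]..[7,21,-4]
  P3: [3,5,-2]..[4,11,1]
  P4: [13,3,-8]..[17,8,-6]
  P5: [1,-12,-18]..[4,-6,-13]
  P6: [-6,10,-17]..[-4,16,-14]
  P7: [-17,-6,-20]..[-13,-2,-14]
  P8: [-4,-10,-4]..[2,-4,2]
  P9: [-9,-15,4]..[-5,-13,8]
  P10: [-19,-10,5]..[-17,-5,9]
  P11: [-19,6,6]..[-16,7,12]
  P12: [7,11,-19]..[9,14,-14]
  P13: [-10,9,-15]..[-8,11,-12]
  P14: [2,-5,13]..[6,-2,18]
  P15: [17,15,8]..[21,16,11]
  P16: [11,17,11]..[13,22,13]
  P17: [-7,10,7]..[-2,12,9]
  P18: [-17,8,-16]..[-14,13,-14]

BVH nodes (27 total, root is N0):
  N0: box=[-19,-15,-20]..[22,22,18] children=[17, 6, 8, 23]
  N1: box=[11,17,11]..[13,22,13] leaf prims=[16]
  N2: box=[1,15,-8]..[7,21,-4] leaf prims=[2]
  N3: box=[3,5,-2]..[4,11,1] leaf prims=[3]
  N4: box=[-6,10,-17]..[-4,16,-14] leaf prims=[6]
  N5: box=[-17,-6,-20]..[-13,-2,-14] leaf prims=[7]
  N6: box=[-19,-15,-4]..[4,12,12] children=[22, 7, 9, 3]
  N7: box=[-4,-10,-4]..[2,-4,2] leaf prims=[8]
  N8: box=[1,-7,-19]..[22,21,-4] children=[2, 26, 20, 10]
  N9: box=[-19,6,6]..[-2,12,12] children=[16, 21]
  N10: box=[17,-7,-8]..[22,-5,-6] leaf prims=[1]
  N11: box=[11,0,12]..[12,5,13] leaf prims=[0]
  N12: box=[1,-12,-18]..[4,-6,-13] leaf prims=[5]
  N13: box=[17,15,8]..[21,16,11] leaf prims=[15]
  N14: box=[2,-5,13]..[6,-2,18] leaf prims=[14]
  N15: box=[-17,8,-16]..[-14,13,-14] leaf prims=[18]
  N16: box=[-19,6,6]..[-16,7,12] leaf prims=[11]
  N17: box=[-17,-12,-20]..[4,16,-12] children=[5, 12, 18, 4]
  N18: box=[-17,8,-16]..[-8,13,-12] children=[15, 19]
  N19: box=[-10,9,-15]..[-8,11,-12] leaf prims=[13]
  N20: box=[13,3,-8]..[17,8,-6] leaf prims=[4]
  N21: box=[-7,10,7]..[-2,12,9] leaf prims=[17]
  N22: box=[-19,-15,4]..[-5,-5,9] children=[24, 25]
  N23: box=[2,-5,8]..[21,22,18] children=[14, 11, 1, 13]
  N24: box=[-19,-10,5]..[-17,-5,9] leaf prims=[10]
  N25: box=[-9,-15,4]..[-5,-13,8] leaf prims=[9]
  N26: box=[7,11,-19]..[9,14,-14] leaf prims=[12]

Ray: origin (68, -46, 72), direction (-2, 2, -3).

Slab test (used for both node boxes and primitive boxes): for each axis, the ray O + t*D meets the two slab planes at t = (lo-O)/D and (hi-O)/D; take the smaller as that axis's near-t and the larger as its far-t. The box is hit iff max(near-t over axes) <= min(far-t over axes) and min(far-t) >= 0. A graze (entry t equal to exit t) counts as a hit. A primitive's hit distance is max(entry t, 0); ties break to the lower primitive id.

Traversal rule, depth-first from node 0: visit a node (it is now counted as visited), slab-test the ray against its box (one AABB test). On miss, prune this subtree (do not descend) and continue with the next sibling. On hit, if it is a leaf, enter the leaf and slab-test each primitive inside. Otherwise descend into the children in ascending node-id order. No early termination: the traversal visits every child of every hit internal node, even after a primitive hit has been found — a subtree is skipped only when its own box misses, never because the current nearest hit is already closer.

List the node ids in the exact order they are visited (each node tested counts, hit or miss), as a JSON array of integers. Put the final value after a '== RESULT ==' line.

Traverse from the root:
N0 x:[23,87/2] y:[31/2,34] z:[18,92/3] -> hit [23,92/3], descend [6, 8, 17, 23]
  N6 x:[32,87/2] y:[31/2,29] z:[20,76/3] -> miss, prune
  N8 x:[23,67/2] y:[39/2,67/2] z:[76/3,91/3] -> hit [76/3,91/3], descend [2, 10, 20, 26]
    N2 x:[61/2,67/2] y:[61/2,67/2] z:[76/3,80/3] -> miss, prune
    N10 x:[23,51/2] y:[39/2,41/2] z:[26,80/3] -> miss, prune
    N20 x:[51/2,55/2] y:[49/2,27] z:[26,80/3] -> hit [26,80/3] leaf, test {P4@t=26}
    N26 x:[59/2,61/2] y:[57/2,30] z:[86/3,91/3] -> hit [59/2,30] leaf, test {P12@t=59/2}
  N17 x:[32,85/2] y:[17,31] z:[28,92/3] -> miss, prune
  N23 x:[47/2,33] y:[41/2,34] z:[18,64/3] -> miss, prune

9 AABB tests over nodes [0, 6, 8, 2, 10, 20, 26, 17, 23]; 2 leaves entered; closest P4.

== RESULT ==
[0, 6, 8, 2, 10, 20, 26, 17, 23]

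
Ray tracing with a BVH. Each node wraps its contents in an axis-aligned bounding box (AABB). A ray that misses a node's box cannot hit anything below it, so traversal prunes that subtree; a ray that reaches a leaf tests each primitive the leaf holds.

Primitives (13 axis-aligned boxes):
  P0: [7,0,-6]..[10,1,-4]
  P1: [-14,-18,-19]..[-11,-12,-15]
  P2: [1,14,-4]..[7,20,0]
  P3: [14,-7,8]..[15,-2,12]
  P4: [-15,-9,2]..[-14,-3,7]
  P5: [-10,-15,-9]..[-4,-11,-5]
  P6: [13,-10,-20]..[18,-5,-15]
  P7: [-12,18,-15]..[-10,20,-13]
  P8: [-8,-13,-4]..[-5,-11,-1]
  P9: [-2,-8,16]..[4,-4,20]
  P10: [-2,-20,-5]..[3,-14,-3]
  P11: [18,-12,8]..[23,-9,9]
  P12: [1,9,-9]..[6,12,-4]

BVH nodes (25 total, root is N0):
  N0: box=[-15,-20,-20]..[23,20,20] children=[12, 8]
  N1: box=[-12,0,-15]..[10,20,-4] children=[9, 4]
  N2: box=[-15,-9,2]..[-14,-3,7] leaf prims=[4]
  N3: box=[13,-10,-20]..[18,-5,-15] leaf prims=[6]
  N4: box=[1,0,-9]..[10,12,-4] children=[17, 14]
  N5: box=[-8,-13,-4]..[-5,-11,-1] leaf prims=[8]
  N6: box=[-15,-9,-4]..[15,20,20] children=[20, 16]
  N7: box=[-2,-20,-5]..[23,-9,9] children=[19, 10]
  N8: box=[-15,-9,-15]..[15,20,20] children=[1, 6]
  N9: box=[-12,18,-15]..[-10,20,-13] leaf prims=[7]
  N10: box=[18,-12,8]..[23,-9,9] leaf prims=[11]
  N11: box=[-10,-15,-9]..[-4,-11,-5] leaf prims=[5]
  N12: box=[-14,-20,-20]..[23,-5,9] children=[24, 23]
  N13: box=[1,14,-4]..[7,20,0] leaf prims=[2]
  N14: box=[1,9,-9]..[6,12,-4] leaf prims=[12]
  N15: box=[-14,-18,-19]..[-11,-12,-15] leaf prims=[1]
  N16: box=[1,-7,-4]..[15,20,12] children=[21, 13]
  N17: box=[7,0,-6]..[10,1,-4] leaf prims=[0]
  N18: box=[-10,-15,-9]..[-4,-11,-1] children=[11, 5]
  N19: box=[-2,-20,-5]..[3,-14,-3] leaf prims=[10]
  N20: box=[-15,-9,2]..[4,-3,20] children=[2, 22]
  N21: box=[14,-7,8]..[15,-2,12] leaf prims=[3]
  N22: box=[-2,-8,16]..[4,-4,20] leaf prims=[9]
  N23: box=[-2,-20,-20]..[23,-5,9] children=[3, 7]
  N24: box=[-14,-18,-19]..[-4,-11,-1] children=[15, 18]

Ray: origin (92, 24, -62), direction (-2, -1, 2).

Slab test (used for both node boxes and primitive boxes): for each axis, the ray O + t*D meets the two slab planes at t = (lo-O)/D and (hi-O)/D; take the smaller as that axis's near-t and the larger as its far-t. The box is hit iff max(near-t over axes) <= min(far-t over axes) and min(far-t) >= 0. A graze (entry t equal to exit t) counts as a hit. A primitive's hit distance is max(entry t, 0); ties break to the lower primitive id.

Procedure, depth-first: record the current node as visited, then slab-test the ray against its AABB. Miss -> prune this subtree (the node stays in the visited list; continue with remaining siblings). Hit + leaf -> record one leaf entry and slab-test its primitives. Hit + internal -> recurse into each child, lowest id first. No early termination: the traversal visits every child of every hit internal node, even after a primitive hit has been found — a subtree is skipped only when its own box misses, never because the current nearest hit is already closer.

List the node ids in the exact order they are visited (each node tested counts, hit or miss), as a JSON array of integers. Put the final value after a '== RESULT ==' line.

Trace the traversal:
N0 x:[69/2,107/2] y:[4,44] z:[21,41] -> hit [69/2,41], descend [8, 12]
  N8 x:[77/2,107/2] y:[4,33] z:[47/2,41] -> miss, prune
  N12 x:[69/2,53] y:[29,44] z:[21,71/2] -> hit [69/2,71/2], descend [23, 24]
    N23 x:[69/2,47] y:[29,44] z:[21,71/2] -> hit [69/2,71/2], descend [3, 7]
      N3 x:[37,79/2] y:[29,34] z:[21,47/2] -> miss, prune
      N7 x:[69/2,47] y:[33,44] z:[57/2,71/2] -> hit [69/2,71/2], descend [10, 19]
        N10 x:[69/2,37] y:[33,36] z:[35,71/2] -> hit [35,71/2] leaf, test {P11@t=35}
        N19 x:[89/2,47] y:[38,44] z:[57/2,59/2] -> miss, prune
    N24 x:[48,53] y:[35,42] z:[43/2,61/2] -> miss, prune

Summary -> nodes [0, 8, 12, 23, 3, 7, 10, 19, 24]; box-tests=9; leaf-entries=1; first=P11

== RESULT ==
[0, 8, 12, 23, 3, 7, 10, 19, 24]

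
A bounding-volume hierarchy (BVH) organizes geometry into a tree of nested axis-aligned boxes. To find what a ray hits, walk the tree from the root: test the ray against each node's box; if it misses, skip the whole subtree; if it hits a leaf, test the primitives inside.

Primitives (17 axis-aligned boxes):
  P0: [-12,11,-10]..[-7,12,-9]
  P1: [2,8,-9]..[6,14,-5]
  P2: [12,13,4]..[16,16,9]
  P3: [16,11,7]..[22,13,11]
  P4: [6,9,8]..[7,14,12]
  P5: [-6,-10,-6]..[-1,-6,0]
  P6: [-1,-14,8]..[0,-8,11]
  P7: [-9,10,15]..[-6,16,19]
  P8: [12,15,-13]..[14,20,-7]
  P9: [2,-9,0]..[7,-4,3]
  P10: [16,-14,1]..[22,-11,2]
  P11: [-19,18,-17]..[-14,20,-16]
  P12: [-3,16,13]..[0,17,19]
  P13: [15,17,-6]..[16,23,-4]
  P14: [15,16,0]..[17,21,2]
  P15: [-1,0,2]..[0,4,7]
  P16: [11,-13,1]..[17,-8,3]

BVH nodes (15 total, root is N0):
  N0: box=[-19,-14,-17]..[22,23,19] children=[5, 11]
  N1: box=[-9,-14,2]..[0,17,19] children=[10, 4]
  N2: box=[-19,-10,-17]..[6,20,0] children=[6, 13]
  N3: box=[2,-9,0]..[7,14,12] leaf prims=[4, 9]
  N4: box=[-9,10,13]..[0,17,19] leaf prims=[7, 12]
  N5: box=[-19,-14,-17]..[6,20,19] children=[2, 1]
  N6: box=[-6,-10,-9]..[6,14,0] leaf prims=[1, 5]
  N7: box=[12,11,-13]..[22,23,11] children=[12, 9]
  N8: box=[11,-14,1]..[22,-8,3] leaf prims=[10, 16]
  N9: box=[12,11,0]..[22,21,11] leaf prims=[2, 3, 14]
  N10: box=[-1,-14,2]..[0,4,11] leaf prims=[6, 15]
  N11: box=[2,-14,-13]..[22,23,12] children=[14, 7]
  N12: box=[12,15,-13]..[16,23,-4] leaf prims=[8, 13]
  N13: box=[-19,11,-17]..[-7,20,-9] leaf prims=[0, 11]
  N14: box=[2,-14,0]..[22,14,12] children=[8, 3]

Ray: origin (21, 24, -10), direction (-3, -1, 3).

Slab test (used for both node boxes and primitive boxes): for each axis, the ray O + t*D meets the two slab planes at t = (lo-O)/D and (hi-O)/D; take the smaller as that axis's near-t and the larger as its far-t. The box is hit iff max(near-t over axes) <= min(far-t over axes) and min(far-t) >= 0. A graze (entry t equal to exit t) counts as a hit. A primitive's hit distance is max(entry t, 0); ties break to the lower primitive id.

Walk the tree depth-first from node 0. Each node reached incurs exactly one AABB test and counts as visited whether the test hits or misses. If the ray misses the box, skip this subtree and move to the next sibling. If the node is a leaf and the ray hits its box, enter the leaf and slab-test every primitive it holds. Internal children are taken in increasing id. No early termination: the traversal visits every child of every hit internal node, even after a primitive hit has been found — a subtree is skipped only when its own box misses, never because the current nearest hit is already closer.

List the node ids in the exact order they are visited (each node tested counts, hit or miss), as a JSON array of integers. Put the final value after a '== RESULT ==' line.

Walk:
N0 x:[-1/3,40/3] y:[1,38] z:[-7/3,29/3] -> hit [1,29/3], descend [5, 11]
  N5 x:[5,40/3] y:[4,38] z:[-7/3,29/3] -> hit [5,29/3], descend [1, 2]
    N1 x:[7,10] y:[7,38] z:[4,29/3] -> hit [7,29/3], descend [4, 10]
      N4 x:[7,10] y:[7,14] z:[23/3,29/3] -> hit [23/3,29/3] leaf, test {P7@t=9, P12@t=23/3}
      N10 x:[7,22/3] y:[20,38] z:[4,7] -> miss, prune
    N2 x:[5,40/3] y:[4,34] z:[-7/3,10/3] -> miss, prune
  N11 x:[-1/3,19/3] y:[1,38] z:[-1,22/3] -> hit [1,19/3], descend [7, 14]
    N7 x:[-1/3,3] y:[1,13] z:[-1,7] -> hit [1,3], descend [9, 12]
      N9 x:[-1/3,3] y:[3,13] z:[10/3,7] -> miss, prune
      N12 x:[5/3,3] y:[1,9] z:[-1,2] -> hit [5/3,2] leaf, test {P8(miss), P13@t=5/3}
    N14 x:[-1/3,19/3] y:[10,38] z:[10/3,22/3] -> miss, prune

order=[0, 5, 1, 4, 10, 2, 11, 7, 9, 12, 14]  |boxes|=11  |leaves|=2  hit=P13

== RESULT ==
[0, 5, 1, 4, 10, 2, 11, 7, 9, 12, 14]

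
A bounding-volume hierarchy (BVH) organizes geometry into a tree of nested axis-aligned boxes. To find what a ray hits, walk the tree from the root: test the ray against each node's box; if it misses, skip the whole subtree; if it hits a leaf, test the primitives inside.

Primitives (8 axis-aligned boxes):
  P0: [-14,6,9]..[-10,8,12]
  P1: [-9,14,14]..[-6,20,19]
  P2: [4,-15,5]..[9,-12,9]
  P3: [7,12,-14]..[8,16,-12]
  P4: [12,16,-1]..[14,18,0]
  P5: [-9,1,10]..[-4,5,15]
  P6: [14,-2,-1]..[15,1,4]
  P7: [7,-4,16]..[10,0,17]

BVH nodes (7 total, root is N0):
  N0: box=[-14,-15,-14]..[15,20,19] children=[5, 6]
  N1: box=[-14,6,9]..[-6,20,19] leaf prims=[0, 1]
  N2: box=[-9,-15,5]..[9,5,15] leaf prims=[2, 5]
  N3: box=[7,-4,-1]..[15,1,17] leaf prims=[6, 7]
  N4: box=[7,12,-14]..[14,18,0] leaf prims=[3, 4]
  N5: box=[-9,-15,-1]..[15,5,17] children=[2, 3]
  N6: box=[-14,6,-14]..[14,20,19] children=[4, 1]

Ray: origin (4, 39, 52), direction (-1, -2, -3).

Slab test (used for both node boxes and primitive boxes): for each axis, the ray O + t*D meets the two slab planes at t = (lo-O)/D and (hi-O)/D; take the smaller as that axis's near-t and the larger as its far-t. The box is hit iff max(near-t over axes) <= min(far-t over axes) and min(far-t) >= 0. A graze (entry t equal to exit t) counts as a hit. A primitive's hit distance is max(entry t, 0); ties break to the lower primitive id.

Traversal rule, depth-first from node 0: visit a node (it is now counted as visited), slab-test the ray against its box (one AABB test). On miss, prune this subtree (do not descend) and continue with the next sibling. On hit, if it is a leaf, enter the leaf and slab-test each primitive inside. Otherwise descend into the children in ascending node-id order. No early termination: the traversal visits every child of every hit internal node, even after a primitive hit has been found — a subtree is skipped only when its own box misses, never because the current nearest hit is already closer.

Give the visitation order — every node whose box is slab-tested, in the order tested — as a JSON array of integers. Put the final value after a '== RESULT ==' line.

Traverse from the root:
N0 x:[-11,18] y:[19/2,27] z:[11,22] -> hit [11,18], descend [5, 6]
  N5 x:[-11,13] y:[17,27] z:[35/3,53/3] -> miss, prune
  N6 x:[-10,18] y:[19/2,33/2] z:[11,22] -> hit [11,33/2], descend [1, 4]
    N1 x:[10,18] y:[19/2,33/2] z:[11,43/3] -> hit [11,43/3] leaf, test {P0(miss), P1@t=11}
    N4 x:[-10,-3] y:[21/2,27/2] z:[52/3,22] -> miss, prune

order=[0, 5, 6, 1, 4]  |boxes|=5  |leaves|=1  hit=P1

== RESULT ==
[0, 5, 6, 1, 4]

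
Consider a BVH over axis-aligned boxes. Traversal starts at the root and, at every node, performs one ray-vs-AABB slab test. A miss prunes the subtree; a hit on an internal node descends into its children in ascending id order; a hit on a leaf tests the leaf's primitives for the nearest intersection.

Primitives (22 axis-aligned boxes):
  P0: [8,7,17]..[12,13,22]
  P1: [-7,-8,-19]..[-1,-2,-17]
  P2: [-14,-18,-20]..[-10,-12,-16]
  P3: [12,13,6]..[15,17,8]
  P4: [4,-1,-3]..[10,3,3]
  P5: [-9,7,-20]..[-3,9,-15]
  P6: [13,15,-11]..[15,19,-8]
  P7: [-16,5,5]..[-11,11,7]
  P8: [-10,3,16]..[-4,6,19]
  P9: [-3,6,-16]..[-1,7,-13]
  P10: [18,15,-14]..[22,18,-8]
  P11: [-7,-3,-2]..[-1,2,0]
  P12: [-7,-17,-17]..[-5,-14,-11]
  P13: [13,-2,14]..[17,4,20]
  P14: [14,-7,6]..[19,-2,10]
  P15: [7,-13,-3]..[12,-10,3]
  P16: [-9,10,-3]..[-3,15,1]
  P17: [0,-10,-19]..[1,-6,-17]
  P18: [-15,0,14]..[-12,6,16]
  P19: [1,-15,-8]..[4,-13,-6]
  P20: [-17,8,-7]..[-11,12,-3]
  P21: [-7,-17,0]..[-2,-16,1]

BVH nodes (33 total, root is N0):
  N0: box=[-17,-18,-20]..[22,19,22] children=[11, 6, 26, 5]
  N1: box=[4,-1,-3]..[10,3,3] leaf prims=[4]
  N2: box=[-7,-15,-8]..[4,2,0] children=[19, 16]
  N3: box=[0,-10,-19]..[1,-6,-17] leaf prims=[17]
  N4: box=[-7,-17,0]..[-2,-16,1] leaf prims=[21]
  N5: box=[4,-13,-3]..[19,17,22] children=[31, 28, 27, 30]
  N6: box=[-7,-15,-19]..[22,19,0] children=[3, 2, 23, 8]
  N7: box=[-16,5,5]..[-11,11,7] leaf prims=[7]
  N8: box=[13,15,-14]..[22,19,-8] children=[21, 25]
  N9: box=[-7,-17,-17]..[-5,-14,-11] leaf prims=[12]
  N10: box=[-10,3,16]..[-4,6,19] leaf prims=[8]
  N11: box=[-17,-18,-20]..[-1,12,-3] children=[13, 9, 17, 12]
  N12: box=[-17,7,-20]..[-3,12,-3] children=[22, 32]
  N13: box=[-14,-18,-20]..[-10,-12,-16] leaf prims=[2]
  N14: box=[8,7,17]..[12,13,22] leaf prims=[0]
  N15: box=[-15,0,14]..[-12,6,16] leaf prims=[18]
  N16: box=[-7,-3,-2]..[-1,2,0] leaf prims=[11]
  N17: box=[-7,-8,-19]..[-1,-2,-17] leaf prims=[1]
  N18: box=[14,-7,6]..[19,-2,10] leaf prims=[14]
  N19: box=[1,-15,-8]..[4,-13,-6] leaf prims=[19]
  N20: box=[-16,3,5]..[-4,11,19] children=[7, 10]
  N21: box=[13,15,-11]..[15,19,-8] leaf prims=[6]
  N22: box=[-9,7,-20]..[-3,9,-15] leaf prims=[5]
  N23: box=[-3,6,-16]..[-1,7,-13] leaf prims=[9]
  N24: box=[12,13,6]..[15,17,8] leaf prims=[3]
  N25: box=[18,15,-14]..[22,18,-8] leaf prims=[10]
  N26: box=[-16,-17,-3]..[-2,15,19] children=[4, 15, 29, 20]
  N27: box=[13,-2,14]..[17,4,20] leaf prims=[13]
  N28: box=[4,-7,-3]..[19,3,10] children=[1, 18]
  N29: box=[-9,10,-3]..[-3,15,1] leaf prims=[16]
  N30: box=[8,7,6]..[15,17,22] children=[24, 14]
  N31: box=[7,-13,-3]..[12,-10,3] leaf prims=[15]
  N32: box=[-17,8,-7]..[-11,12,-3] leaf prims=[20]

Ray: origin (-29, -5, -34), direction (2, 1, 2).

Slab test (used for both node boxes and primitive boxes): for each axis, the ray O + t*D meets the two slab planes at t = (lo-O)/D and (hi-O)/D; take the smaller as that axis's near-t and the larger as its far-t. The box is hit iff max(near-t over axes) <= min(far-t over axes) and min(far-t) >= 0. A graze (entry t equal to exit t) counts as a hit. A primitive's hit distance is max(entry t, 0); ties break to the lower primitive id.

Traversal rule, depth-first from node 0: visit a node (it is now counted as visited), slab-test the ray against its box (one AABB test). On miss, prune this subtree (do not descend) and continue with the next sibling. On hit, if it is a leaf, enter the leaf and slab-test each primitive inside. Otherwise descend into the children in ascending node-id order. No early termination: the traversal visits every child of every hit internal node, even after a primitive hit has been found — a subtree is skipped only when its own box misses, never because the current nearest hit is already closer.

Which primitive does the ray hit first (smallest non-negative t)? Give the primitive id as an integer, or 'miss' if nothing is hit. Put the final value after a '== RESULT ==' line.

Walk:
N0 x:[6,51/2] y:[-13,24] z:[7,28] -> hit [7,24], descend [5, 6, 11, 26]
  N5 x:[33/2,24] y:[-8,22] z:[31/2,28] -> hit [33/2,22], descend [27, 28, 30, 31]
    N27 x:[21,23] y:[3,9] z:[24,27] -> miss, prune
    N28 x:[33/2,24] y:[-2,8] z:[31/2,22] -> miss, prune
    N30 x:[37/2,22] y:[12,22] z:[20,28] -> hit [20,22], descend [14, 24]
      N14 x:[37/2,41/2] y:[12,18] z:[51/2,28] -> miss, prune
      N24 x:[41/2,22] y:[18,22] z:[20,21] -> hit [41/2,21] leaf, test {P3@t=41/2}
    N31 x:[18,41/2] y:[-8,-5] z:[31/2,37/2] -> miss, prune
  N6 x:[11,51/2] y:[-10,24] z:[15/2,17] -> hit [11,17], descend [2, 3, 8, 23]
    N2 x:[11,33/2] y:[-10,7] z:[13,17] -> miss, prune
    N3 x:[29/2,15] y:[-5,-1] z:[15/2,17/2] -> miss, prune
    N8 x:[21,51/2] y:[20,24] z:[10,13] -> miss, prune
    N23 x:[13,14] y:[11,12] z:[9,21/2] -> miss, prune
  N11 x:[6,14] y:[-13,17] z:[7,31/2] -> hit [7,14], descend [9, 12, 13, 17]
    N9 x:[11,12] y:[-12,-9] z:[17/2,23/2] -> miss, prune
    N12 x:[6,13] y:[12,17] z:[7,31/2] -> hit [12,13], descend [22, 32]
      N22 x:[10,13] y:[12,14] z:[7,19/2] -> miss, prune
      N32 x:[6,9] y:[13,17] z:[27/2,31/2] -> miss, prune
    N13 x:[15/2,19/2] y:[-13,-7] z:[7,9] -> miss, prune
    N17 x:[11,14] y:[-3,3] z:[15/2,17/2] -> miss, prune
  N26 x:[13/2,27/2] y:[-12,20] z:[31/2,53/2] -> miss, prune

Visited [0, 5, 27, 28, 30, 14, 24, 31, 6, 2, 3, 8, 23, 11, 9, 12, 22, 32, 13, 17, 26]. Tests: 21 box, 1 leaf. Nearest: P3.

== RESULT ==
3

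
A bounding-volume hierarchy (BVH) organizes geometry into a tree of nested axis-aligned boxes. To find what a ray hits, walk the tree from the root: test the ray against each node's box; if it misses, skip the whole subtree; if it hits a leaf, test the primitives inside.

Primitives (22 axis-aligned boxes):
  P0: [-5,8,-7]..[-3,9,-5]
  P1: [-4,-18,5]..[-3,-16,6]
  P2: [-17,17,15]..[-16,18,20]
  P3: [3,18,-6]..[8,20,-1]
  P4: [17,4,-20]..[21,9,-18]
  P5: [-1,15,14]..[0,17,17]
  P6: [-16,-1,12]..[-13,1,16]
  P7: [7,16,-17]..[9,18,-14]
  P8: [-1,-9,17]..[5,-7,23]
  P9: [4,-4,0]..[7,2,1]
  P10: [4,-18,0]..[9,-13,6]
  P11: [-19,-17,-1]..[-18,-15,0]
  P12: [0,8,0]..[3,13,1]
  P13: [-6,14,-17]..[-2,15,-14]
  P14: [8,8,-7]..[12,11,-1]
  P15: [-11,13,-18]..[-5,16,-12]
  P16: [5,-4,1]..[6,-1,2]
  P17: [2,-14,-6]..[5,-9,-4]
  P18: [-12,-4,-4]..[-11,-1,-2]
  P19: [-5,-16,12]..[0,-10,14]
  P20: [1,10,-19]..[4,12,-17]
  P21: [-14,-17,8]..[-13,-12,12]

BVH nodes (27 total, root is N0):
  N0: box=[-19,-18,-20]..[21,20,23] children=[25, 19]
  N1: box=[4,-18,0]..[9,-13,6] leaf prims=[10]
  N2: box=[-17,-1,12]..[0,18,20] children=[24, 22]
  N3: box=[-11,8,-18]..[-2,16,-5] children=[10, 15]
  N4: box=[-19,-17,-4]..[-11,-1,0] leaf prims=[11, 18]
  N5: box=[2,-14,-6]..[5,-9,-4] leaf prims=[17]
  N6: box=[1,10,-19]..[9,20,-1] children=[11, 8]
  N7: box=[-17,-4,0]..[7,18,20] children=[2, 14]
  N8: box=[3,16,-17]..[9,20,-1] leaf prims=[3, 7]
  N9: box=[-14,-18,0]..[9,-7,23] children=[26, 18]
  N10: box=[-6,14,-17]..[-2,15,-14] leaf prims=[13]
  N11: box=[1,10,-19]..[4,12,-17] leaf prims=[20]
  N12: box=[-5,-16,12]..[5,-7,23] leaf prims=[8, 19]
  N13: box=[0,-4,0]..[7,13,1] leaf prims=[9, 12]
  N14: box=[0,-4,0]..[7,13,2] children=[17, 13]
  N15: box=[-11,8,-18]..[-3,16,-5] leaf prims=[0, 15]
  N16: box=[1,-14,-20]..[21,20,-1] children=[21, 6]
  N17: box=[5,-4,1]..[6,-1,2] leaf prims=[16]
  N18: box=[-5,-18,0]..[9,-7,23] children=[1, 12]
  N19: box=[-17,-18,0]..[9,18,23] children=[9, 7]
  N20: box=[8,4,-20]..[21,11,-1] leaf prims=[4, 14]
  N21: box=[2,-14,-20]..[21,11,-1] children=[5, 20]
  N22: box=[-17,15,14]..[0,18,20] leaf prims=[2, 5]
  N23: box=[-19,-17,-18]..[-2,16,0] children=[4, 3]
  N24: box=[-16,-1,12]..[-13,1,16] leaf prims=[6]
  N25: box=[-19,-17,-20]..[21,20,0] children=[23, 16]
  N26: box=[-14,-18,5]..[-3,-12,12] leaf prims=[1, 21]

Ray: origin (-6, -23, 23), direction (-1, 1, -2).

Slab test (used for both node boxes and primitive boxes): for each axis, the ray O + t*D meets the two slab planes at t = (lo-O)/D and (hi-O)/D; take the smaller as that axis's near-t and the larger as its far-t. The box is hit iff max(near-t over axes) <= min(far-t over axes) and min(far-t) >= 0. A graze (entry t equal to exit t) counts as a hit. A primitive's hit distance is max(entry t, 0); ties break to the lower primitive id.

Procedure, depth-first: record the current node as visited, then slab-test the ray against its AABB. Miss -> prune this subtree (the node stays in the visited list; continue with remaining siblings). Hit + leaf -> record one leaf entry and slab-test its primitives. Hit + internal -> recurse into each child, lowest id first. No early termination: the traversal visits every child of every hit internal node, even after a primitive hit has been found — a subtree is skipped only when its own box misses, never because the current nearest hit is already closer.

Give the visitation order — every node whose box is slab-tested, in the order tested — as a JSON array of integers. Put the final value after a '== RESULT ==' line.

Walk:
N0 x:[-27,13] y:[5,43] z:[0,43/2] -> hit [5,13], descend [19, 25]
  N19 x:[-15,11] y:[5,41] z:[0,23/2] -> hit [5,11], descend [7, 9]
    N7 x:[-13,11] y:[19,41] z:[3/2,23/2] -> miss, prune
    N9 x:[-15,8] y:[5,16] z:[0,23/2] -> hit [5,8], descend [18, 26]
      N18 x:[-15,-1] y:[5,16] z:[0,23/2] -> miss, prune
      N26 x:[-3,8] y:[5,11] z:[11/2,9] -> hit [11/2,8] leaf, test {P1(miss), P21@t=7}
  N25 x:[-27,13] y:[6,43] z:[23/2,43/2] -> hit [23/2,13], descend [16, 23]
    N16 x:[-27,-7] y:[9,43] z:[12,43/2] -> miss, prune
    N23 x:[-4,13] y:[6,39] z:[23/2,41/2] -> hit [23/2,13], descend [3, 4]
      N3 x:[-4,5] y:[31,39] z:[14,41/2] -> miss, prune
      N4 x:[5,13] y:[6,22] z:[23/2,27/2] -> hit [23/2,13] leaf, test {P11(miss), P18(miss)}

order=[0, 19, 7, 9, 18, 26, 25, 16, 23, 3, 4]  |boxes|=11  |leaves|=2  hit=P21

== RESULT ==
[0, 19, 7, 9, 18, 26, 25, 16, 23, 3, 4]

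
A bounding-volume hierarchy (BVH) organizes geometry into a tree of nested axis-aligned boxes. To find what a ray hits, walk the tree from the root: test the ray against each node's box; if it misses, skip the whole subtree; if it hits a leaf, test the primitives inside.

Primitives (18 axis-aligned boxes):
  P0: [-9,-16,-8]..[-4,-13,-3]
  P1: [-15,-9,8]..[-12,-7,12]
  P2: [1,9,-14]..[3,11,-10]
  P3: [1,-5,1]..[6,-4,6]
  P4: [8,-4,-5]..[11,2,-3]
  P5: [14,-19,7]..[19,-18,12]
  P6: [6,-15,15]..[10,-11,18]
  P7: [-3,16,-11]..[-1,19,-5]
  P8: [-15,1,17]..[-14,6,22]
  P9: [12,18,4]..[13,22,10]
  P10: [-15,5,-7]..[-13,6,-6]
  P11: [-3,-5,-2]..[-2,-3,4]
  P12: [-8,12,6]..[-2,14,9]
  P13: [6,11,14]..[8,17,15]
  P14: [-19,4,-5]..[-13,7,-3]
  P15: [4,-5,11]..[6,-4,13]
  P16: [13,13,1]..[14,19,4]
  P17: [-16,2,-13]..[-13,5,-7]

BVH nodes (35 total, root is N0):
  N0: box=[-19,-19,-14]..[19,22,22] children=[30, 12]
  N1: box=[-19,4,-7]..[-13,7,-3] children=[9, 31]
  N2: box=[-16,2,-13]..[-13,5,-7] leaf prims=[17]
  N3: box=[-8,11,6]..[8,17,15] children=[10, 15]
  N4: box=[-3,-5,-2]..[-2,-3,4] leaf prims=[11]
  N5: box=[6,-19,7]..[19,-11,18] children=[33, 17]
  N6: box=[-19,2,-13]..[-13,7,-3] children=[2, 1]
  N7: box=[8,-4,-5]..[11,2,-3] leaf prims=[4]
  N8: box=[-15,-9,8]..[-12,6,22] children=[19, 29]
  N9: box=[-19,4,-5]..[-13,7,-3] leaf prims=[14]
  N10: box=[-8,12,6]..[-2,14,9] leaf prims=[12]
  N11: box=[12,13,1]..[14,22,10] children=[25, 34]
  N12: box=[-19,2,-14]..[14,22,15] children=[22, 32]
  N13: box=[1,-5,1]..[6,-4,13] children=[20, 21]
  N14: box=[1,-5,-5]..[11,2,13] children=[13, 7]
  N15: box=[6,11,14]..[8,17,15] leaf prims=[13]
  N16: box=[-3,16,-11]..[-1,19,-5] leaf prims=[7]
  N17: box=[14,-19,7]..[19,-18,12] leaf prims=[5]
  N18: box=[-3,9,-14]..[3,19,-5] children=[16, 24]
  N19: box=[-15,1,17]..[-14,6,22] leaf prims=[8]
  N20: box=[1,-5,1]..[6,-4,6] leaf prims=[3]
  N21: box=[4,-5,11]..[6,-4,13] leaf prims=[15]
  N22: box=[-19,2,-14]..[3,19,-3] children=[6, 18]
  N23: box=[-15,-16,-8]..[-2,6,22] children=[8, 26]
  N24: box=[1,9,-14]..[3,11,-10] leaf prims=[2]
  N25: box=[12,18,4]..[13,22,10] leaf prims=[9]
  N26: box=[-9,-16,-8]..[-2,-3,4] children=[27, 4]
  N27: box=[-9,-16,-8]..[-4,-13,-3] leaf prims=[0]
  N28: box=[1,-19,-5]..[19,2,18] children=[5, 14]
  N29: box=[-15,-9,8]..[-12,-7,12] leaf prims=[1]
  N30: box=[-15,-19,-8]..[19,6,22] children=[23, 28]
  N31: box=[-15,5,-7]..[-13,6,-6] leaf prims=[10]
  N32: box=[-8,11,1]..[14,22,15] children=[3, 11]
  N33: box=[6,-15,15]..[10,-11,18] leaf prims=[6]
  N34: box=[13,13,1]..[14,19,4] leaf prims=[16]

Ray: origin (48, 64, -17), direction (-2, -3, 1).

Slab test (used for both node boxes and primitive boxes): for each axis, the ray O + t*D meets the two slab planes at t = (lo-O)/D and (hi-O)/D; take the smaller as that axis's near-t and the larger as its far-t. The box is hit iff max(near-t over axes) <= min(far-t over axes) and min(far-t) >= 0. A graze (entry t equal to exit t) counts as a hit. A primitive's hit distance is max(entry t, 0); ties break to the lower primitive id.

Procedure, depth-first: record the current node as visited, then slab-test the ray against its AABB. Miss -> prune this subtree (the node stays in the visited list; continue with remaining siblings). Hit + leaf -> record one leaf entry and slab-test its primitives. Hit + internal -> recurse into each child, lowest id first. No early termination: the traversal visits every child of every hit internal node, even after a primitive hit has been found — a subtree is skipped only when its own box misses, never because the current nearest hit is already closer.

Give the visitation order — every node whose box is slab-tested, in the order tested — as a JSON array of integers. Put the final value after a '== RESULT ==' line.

Traverse from the root:
N0 x:[29/2,67/2] y:[14,83/3] z:[3,39] -> hit [29/2,83/3], descend [12, 30]
  N12 x:[17,67/2] y:[14,62/3] z:[3,32] -> hit [17,62/3], descend [22, 32]
    N22 x:[45/2,67/2] y:[15,62/3] z:[3,14] -> miss, prune
    N32 x:[17,28] y:[14,53/3] z:[18,32] -> miss, prune
  N30 x:[29/2,63/2] y:[58/3,83/3] z:[9,39] -> hit [58/3,83/3], descend [23, 28]
    N23 x:[25,63/2] y:[58/3,80/3] z:[9,39] -> hit [25,80/3], descend [8, 26]
      N8 x:[30,63/2] y:[58/3,73/3] z:[25,39] -> miss, prune
      N26 x:[25,57/2] y:[67/3,80/3] z:[9,21] -> miss, prune
    N28 x:[29/2,47/2] y:[62/3,83/3] z:[12,35] -> hit [62/3,47/2], descend [5, 14]
      N5 x:[29/2,21] y:[25,83/3] z:[24,35] -> miss, prune
      N14 x:[37/2,47/2] y:[62/3,23] z:[12,30] -> hit [62/3,23], descend [7, 13]
        N7 x:[37/2,20] y:[62/3,68/3] z:[12,14] -> miss, prune
        N13 x:[21,47/2] y:[68/3,23] z:[18,30] -> hit [68/3,23], descend [20, 21]
          N20 x:[21,47/2] y:[68/3,23] z:[18,23] -> hit [68/3,23] leaf, test {P3@t=68/3}
          N21 x:[21,22] y:[68/3,23] z:[28,30] -> miss, prune

15 AABB tests over nodes [0, 12, 22, 32, 30, 23, 8, 26, 28, 5, 14, 7, 13, 20, 21]; 1 leaf entered; closest P3.

== RESULT ==
[0, 12, 22, 32, 30, 23, 8, 26, 28, 5, 14, 7, 13, 20, 21]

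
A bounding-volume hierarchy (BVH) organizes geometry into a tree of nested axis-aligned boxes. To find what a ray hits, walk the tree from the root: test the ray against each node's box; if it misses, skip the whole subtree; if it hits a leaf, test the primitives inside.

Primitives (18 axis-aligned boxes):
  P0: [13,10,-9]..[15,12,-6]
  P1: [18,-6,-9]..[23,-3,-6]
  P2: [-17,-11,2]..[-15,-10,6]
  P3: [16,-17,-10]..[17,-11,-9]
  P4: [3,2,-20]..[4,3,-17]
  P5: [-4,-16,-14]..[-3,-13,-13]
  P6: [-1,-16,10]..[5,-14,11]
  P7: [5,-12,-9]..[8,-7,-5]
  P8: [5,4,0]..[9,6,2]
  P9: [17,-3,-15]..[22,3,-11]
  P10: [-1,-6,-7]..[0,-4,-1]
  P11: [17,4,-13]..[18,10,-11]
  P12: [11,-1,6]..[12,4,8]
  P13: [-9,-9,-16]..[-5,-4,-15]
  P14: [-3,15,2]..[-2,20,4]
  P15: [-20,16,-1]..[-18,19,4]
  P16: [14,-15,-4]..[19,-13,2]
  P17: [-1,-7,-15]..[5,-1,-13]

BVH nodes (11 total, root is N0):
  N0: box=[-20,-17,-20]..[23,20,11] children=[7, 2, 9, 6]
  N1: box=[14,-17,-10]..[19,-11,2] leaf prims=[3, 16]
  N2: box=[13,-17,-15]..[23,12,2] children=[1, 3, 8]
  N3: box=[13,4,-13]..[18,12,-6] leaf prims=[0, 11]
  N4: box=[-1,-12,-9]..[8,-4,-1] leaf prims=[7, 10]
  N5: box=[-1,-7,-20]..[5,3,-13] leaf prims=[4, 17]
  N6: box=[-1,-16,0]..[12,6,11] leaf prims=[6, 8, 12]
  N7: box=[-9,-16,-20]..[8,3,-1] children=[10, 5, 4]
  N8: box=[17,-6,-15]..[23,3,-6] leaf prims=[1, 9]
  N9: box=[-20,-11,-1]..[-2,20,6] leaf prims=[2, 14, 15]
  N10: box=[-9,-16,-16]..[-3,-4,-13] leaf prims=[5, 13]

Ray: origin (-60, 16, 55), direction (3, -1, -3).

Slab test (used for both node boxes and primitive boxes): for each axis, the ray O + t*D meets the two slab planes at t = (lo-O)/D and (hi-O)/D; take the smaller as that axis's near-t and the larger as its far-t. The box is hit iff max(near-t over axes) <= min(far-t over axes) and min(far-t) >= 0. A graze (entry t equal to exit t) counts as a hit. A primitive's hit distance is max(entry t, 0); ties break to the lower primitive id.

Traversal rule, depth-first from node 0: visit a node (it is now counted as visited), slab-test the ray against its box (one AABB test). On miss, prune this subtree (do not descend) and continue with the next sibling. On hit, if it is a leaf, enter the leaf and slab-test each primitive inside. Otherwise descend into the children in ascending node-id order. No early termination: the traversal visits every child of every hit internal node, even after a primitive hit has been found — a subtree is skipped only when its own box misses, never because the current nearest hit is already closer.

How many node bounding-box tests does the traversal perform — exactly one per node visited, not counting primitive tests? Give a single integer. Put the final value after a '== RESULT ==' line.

Trace the traversal:
N0 x:[40/3,83/3] y:[-4,33] z:[44/3,25] -> hit [44/3,25], descend [2, 6, 7, 9]
  N2 x:[73/3,83/3] y:[4,33] z:[53/3,70/3] -> miss, prune
  N6 x:[59/3,24] y:[10,32] z:[44/3,55/3] -> miss, prune
  N7 x:[17,68/3] y:[13,32] z:[56/3,25] -> hit [56/3,68/3], descend [4, 5, 10]
    N4 x:[59/3,68/3] y:[20,28] z:[56/3,64/3] -> hit [20,64/3] leaf, test {P7(miss), P10@t=20}
    N5 x:[59/3,65/3] y:[13,23] z:[68/3,25] -> miss, prune
    N10 x:[17,19] y:[20,32] z:[68/3,71/3] -> miss, prune
  N9 x:[40/3,58/3] y:[-4,27] z:[49/3,56/3] -> hit [49/3,56/3] leaf, test {P2(miss), P14(miss), P15(miss)}

8 AABB tests over nodes [0, 2, 6, 7, 4, 5, 10, 9]; 2 leaves entered; closest P10.

== RESULT ==
8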